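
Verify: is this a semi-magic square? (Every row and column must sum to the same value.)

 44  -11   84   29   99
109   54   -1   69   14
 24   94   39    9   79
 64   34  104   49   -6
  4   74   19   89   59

Row 1: 44 + (-11) + 84 + 29 + 99 = 245.
Row 2: 109 + 54 + (-1) + 69 + 14 = 245.
Row 3: 24 + 94 + 39 + 9 + 79 = 245.
Row 4: 64 + 34 + 104 + 49 + (-6) = 245.
Row 5: 4 + 74 + 19 + 89 + 59 = 245.
Column 1: 44 + 109 + 24 + 64 + 4 = 245.
Column 2: -11 + 54 + 94 + 34 + 74 = 245.
Column 3: 84 + (-1) + 39 + 104 + 19 = 245.
Column 4: 29 + 69 + 9 + 49 + 89 = 245.
Column 5: 99 + 14 + 79 + (-6) + 59 = 245.
All lines sum to 245.

Yes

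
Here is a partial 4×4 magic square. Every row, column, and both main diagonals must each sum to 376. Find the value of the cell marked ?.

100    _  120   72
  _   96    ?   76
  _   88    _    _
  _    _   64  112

Row 1 must total 376; the given cells sum to 292, so (1,2) = 84.
The remaining cell in column 2 is (4,2) = 376 − 268 = 108.
Column 4 needs 376; the known cells sum to 260, so (3,4) = 116.
From main diagonal, 376 − (100 + 96 + 112) gives (3,3) = 68.
The remaining cell in row 3 is (3,1) = 376 − 272 = 104.
Row 4: 108 + 64 + 112 + ? = 376, so (4,1) = 92.
Using column 1: 100 + 104 + 92 + ? → (2,1) = 376 − 296 = 80.
Column 3 needs 376; the known cells sum to 252, so (2,3) = 124.

124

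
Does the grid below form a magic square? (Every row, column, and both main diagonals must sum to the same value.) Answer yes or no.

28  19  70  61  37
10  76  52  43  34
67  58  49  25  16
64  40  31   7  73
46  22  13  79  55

Row 1: 28 + 19 + 70 + 61 + 37 = 215.
Row 2: 10 + 76 + 52 + 43 + 34 = 215.
Row 3: 67 + 58 + 49 + 25 + 16 = 215.
Row 4: 64 + 40 + 31 + 7 + 73 = 215.
Row 5: 46 + 22 + 13 + 79 + 55 = 215.
Column 1: 28 + 10 + 67 + 64 + 46 = 215.
Column 2: 19 + 76 + 58 + 40 + 22 = 215.
Column 3: 70 + 52 + 49 + 31 + 13 = 215.
Column 4: 61 + 43 + 25 + 7 + 79 = 215.
Column 5: 37 + 34 + 16 + 73 + 55 = 215.
Main diagonal: 28 + 76 + 49 + 7 + 55 = 215.
Anti-diagonal: 37 + 43 + 49 + 40 + 46 = 215.
All lines sum to 215.

Yes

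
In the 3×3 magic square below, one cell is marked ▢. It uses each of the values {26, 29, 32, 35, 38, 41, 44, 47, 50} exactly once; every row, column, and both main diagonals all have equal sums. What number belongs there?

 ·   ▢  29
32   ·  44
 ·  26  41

50

The 9 entries sum to 342, so each line sums to 342/3 = 114.
Row 2 must total 114; the given cells sum to 76, so (2,2) = 38.
From row 3, 114 − (26 + 41) gives (3,1) = 47.
Column 1 needs 114; the known cells sum to 79, so (1,1) = 35.
Column 2 needs 114; the known cells sum to 64, so (1,2) = 50.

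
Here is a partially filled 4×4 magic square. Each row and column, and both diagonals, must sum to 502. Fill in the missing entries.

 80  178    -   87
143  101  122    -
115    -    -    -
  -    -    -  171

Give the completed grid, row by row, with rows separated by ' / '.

Row 1: 80 + 178 + 87 + ? = 502, so (1,3) = 157.
Using row 2: 143 + 101 + 122 + ? → (2,4) = 502 − 366 = 136.
Column 1 needs 502; the known cells sum to 338, so (4,1) = 164.
Column 4: 87 + 136 + 171 + ? = 502, so (3,4) = 108.
Main diagonal needs 502; the known cells sum to 352, so (3,3) = 150.
From anti-diagonal, 502 − (87 + 122 + 164) gives (3,2) = 129.
Column 2: 178 + 101 + 129 + ? = 502, so (4,2) = 94.
Column 3 needs 502; the known cells sum to 429, so (4,3) = 73.

80 178 157 87 / 143 101 122 136 / 115 129 150 108 / 164 94 73 171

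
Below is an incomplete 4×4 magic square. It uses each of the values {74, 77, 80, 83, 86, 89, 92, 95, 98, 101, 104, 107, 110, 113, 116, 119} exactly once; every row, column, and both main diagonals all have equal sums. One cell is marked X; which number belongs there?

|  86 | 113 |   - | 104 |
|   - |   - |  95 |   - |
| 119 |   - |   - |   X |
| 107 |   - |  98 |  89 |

The 16 entries sum to 1544, so each line sums to 1544/4 = 386.
Row 1 must total 386; the given cells sum to 303, so (1,3) = 83.
Row 4 needs 386; the known cells sum to 294, so (4,2) = 92.
Using column 1: 86 + 119 + 107 + ? → (2,1) = 386 − 312 = 74.
Column 3: 83 + 95 + 98 + ? = 386, so (3,3) = 110.
The remaining cell in main diagonal is (2,2) = 386 − 285 = 101.
Anti-diagonal: 104 + 95 + 107 + ? = 386, so (3,2) = 80.
Using row 2: 74 + 101 + 95 + ? → (2,4) = 386 − 270 = 116.
Row 3 needs 386; the known cells sum to 309, so (3,4) = 77.

77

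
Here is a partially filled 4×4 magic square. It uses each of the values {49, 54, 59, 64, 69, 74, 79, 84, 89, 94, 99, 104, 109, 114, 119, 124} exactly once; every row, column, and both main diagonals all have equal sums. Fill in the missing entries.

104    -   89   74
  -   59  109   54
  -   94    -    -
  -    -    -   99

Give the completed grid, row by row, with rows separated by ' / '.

The 16 entries sum to 1384, so each line sums to 1384/4 = 346.
Row 1 must total 346; the given cells sum to 267, so (1,2) = 79.
Row 2 needs 346; the known cells sum to 222, so (2,1) = 124.
Column 2 needs 346; the known cells sum to 232, so (4,2) = 114.
The remaining cell in column 4 is (3,4) = 346 − 227 = 119.
The remaining cell in main diagonal is (3,3) = 346 − 262 = 84.
Anti-diagonal must total 346; the given cells sum to 277, so (4,1) = 69.
Using row 3: 94 + 84 + 119 + ? → (3,1) = 346 − 297 = 49.
Row 4 must total 346; the given cells sum to 282, so (4,3) = 64.

104 79 89 74 / 124 59 109 54 / 49 94 84 119 / 69 114 64 99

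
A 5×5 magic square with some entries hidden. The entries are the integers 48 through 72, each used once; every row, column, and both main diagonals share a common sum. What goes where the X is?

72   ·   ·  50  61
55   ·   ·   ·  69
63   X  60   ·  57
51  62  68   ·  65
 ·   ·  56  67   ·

49

The entries are 48 through 72, which sum to 1500, so each line sums to 1500/5 = 300.
Row 4 needs 300; the known cells sum to 246, so (4,4) = 54.
Using column 1: 72 + 55 + 63 + 51 + ? → (5,1) = 300 − 241 = 59.
Column 5 must total 300; the given cells sum to 252, so (5,5) = 48.
Main diagonal must total 300; the given cells sum to 234, so (2,2) = 66.
Anti-diagonal needs 300; the known cells sum to 242, so (2,4) = 58.
The remaining cell in row 2 is (2,3) = 300 − 248 = 52.
Using row 5: 59 + 56 + 67 + 48 + ? → (5,2) = 300 − 230 = 70.
The remaining cell in column 3 is (1,3) = 300 − 236 = 64.
Column 4: 50 + 58 + 54 + 67 + ? = 300, so (3,4) = 71.
From row 1, 300 − (72 + 64 + 50 + 61) gives (1,2) = 53.
Using row 3: 63 + 60 + 71 + 57 + ? → (3,2) = 300 − 251 = 49.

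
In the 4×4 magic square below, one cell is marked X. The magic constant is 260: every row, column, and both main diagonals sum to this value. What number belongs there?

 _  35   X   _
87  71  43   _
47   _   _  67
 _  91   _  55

Row 2 needs 260; the known cells sum to 201, so (2,4) = 59.
The remaining cell in column 2 is (3,2) = 260 − 197 = 63.
Column 4: 59 + 67 + 55 + ? = 260, so (1,4) = 79.
From anti-diagonal, 260 − (79 + 43 + 63) gives (4,1) = 75.
Row 3 must total 260; the given cells sum to 177, so (3,3) = 83.
From row 4, 260 − (75 + 91 + 55) gives (4,3) = 39.
Column 1 needs 260; the known cells sum to 209, so (1,1) = 51.
Column 3: 43 + 83 + 39 + ? = 260, so (1,3) = 95.

95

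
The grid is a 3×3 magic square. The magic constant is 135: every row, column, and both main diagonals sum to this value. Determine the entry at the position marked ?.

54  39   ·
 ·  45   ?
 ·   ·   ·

From row 1, 135 − (54 + 39) gives (1,3) = 42.
From column 2, 135 − (39 + 45) gives (3,2) = 51.
From main diagonal, 135 − (54 + 45) gives (3,3) = 36.
Anti-diagonal must total 135; the given cells sum to 87, so (3,1) = 48.
The remaining cell in column 1 is (2,1) = 135 − 102 = 33.
From column 3, 135 − (42 + 36) gives (2,3) = 57.

57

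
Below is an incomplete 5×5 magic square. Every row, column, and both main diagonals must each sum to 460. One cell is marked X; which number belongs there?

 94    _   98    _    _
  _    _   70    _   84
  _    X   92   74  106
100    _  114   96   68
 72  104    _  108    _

110

From row 4, 460 − (100 + 114 + 96 + 68) gives (4,2) = 82.
From column 3, 460 − (98 + 70 + 92 + 114) gives (5,3) = 86.
Row 5 must total 460; the given cells sum to 370, so (5,5) = 90.
Column 5 must total 460; the given cells sum to 348, so (1,5) = 112.
Using main diagonal: 94 + 92 + 96 + 90 + ? → (2,2) = 460 − 372 = 88.
Anti-diagonal: 112 + 92 + 82 + 72 + ? = 460, so (2,4) = 102.
Row 2 must total 460; the given cells sum to 344, so (2,1) = 116.
Column 1: 94 + 116 + 100 + 72 + ? = 460, so (3,1) = 78.
Column 4 must total 460; the given cells sum to 380, so (1,4) = 80.
Using row 1: 94 + 98 + 80 + 112 + ? → (1,2) = 460 − 384 = 76.
Using row 3: 78 + 92 + 74 + 106 + ? → (3,2) = 460 − 350 = 110.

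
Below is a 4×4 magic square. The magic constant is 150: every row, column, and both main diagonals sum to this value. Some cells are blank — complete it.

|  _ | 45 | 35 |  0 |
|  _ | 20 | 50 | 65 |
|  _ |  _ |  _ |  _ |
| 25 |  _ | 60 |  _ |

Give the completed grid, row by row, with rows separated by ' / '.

70 45 35 0 / 15 20 50 65 / 40 75 5 30 / 25 10 60 55

Row 1 needs 150; the known cells sum to 80, so (1,1) = 70.
Row 2 must total 150; the given cells sum to 135, so (2,1) = 15.
Column 1: 70 + 15 + 25 + ? = 150, so (3,1) = 40.
Column 3 needs 150; the known cells sum to 145, so (3,3) = 5.
Main diagonal needs 150; the known cells sum to 95, so (4,4) = 55.
The remaining cell in anti-diagonal is (3,2) = 150 − 75 = 75.
Row 3 needs 150; the known cells sum to 120, so (3,4) = 30.
Row 4 needs 150; the known cells sum to 140, so (4,2) = 10.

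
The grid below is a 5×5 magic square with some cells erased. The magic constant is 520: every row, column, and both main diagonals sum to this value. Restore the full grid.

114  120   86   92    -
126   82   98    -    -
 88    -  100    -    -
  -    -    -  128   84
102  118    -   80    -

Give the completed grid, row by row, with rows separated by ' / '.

Row 1: 114 + 120 + 86 + 92 + ? = 520, so (1,5) = 108.
Column 1 needs 520; the known cells sum to 430, so (4,1) = 90.
The remaining cell in main diagonal is (5,5) = 520 − 424 = 96.
From row 5, 520 − (102 + 118 + 80 + 96) gives (5,3) = 124.
Column 3 needs 520; the known cells sum to 408, so (4,3) = 112.
From row 4, 520 − (90 + 112 + 128 + 84) gives (4,2) = 106.
Column 2 must total 520; the given cells sum to 426, so (3,2) = 94.
Anti-diagonal: 108 + 100 + 106 + 102 + ? = 520, so (2,4) = 104.
Row 2 needs 520; the known cells sum to 410, so (2,5) = 110.
From column 4, 520 − (92 + 104 + 128 + 80) gives (3,4) = 116.
The remaining cell in column 5 is (3,5) = 520 − 398 = 122.

114 120 86 92 108 / 126 82 98 104 110 / 88 94 100 116 122 / 90 106 112 128 84 / 102 118 124 80 96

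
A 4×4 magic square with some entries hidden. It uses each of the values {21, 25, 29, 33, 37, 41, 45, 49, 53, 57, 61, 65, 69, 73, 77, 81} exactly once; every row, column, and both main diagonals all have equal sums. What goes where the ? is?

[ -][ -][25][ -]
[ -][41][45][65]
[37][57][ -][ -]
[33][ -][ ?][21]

The 16 entries sum to 816, so each line sums to 816/4 = 204.
Row 2 needs 204; the known cells sum to 151, so (2,1) = 53.
Column 1 needs 204; the known cells sum to 123, so (1,1) = 81.
Using main diagonal: 81 + 41 + 21 + ? → (3,3) = 204 − 143 = 61.
From anti-diagonal, 204 − (45 + 57 + 33) gives (1,4) = 69.
From row 1, 204 − (81 + 25 + 69) gives (1,2) = 29.
The remaining cell in row 3 is (3,4) = 204 − 155 = 49.
The remaining cell in column 2 is (4,2) = 204 − 127 = 77.
Column 3 needs 204; the known cells sum to 131, so (4,3) = 73.

73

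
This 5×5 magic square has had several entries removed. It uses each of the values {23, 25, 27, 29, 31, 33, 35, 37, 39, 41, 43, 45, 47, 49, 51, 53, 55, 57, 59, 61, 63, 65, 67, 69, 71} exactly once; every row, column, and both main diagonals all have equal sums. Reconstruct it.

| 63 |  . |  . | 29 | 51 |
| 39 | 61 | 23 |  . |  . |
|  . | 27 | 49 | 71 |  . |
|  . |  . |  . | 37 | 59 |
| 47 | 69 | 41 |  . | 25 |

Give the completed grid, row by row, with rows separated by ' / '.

63 35 57 29 51 / 39 61 23 45 67 / 55 27 49 71 33 / 31 43 65 37 59 / 47 69 41 53 25

The 25 entries sum to 1175, so each line sums to 1175/5 = 235.
Row 5: 47 + 69 + 41 + 25 + ? = 235, so (5,4) = 53.
Column 4 must total 235; the given cells sum to 190, so (2,4) = 45.
Using anti-diagonal: 51 + 45 + 49 + 47 + ? → (4,2) = 235 − 192 = 43.
Row 2: 39 + 61 + 23 + 45 + ? = 235, so (2,5) = 67.
Column 2 must total 235; the given cells sum to 200, so (1,2) = 35.
Using column 5: 51 + 67 + 59 + 25 + ? → (3,5) = 235 − 202 = 33.
The remaining cell in row 1 is (1,3) = 235 − 178 = 57.
Row 3 needs 235; the known cells sum to 180, so (3,1) = 55.
Using column 1: 63 + 39 + 55 + 47 + ? → (4,1) = 235 − 204 = 31.
Column 3: 57 + 23 + 49 + 41 + ? = 235, so (4,3) = 65.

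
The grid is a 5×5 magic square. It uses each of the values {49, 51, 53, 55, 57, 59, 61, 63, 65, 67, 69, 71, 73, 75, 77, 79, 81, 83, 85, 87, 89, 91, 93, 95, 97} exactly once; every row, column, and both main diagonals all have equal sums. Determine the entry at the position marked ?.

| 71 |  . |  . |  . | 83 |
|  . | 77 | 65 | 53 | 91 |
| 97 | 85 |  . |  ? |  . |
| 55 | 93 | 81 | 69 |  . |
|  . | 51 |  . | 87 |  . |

61

The 25 entries sum to 1825, so each line sums to 1825/5 = 365.
From row 2, 365 − (77 + 65 + 53 + 91) gives (2,1) = 79.
Row 4: 55 + 93 + 81 + 69 + ? = 365, so (4,5) = 67.
Column 1 needs 365; the known cells sum to 302, so (5,1) = 63.
Column 2 needs 365; the known cells sum to 306, so (1,2) = 59.
The remaining cell in anti-diagonal is (3,3) = 365 − 292 = 73.
Using main diagonal: 71 + 77 + 73 + 69 + ? → (5,5) = 365 − 290 = 75.
From row 5, 365 − (63 + 51 + 87 + 75) gives (5,3) = 89.
The remaining cell in column 3 is (1,3) = 365 − 308 = 57.
Using column 5: 83 + 91 + 67 + 75 + ? → (3,5) = 365 − 316 = 49.
The remaining cell in row 1 is (1,4) = 365 − 270 = 95.
Row 3: 97 + 85 + 73 + 49 + ? = 365, so (3,4) = 61.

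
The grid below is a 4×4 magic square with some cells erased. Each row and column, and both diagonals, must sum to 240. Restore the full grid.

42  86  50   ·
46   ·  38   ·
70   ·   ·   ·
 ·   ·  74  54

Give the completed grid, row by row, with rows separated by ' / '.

Row 1 must total 240; the given cells sum to 178, so (1,4) = 62.
Column 1: 42 + 46 + 70 + ? = 240, so (4,1) = 82.
Column 3 must total 240; the given cells sum to 162, so (3,3) = 78.
The remaining cell in main diagonal is (2,2) = 240 − 174 = 66.
From anti-diagonal, 240 − (62 + 38 + 82) gives (3,2) = 58.
Using row 2: 46 + 66 + 38 + ? → (2,4) = 240 − 150 = 90.
Using row 3: 70 + 58 + 78 + ? → (3,4) = 240 − 206 = 34.
Row 4 needs 240; the known cells sum to 210, so (4,2) = 30.

42 86 50 62 / 46 66 38 90 / 70 58 78 34 / 82 30 74 54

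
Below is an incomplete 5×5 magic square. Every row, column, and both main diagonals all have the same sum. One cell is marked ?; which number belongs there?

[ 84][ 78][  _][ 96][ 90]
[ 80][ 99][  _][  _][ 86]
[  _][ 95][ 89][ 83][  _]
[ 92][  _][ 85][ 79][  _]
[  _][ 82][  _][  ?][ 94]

Main diagonal is complete and sums to 445; that is the magic constant.
Using row 1: 84 + 78 + 96 + 90 + ? → (1,3) = 445 − 348 = 97.
Column 2 must total 445; the given cells sum to 354, so (4,2) = 91.
From row 4, 445 − (92 + 91 + 85 + 79) gives (4,5) = 98.
Column 5 must total 445; the given cells sum to 368, so (3,5) = 77.
Row 3 needs 445; the known cells sum to 344, so (3,1) = 101.
The remaining cell in column 1 is (5,1) = 445 − 357 = 88.
The remaining cell in anti-diagonal is (2,4) = 445 − 358 = 87.
The remaining cell in row 2 is (2,3) = 445 − 352 = 93.
Column 3: 97 + 93 + 89 + 85 + ? = 445, so (5,3) = 81.
Column 4 must total 445; the given cells sum to 345, so (5,4) = 100.

100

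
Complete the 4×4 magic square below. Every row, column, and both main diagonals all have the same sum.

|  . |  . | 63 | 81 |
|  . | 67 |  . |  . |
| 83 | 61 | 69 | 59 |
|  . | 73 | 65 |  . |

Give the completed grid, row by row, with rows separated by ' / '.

57 71 63 81 / 77 67 75 53 / 83 61 69 59 / 55 73 65 79

Row 3 is already complete: 83 + 61 + 69 + 59 = 272, so that is the magic constant.
From column 2, 272 − (67 + 61 + 73) gives (1,2) = 71.
The remaining cell in column 3 is (2,3) = 272 − 197 = 75.
From anti-diagonal, 272 − (81 + 75 + 61) gives (4,1) = 55.
From row 1, 272 − (71 + 63 + 81) gives (1,1) = 57.
The remaining cell in row 4 is (4,4) = 272 − 193 = 79.
From column 1, 272 − (57 + 83 + 55) gives (2,1) = 77.
Column 4 must total 272; the given cells sum to 219, so (2,4) = 53.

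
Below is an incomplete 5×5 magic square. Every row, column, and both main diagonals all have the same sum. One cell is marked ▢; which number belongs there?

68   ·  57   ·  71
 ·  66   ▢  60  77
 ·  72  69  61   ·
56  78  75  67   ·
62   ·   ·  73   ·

63

Anti-diagonal is complete and sums to 340; that is the magic constant.
Using row 4: 56 + 78 + 75 + 67 + ? → (4,5) = 340 − 276 = 64.
From column 4, 340 − (60 + 61 + 67 + 73) gives (1,4) = 79.
Main diagonal must total 340; the given cells sum to 270, so (5,5) = 70.
Row 1 must total 340; the given cells sum to 275, so (1,2) = 65.
Using column 2: 65 + 66 + 72 + 78 + ? → (5,2) = 340 − 281 = 59.
Column 5 needs 340; the known cells sum to 282, so (3,5) = 58.
The remaining cell in row 3 is (3,1) = 340 − 260 = 80.
Row 5 needs 340; the known cells sum to 264, so (5,3) = 76.
The remaining cell in column 1 is (2,1) = 340 − 266 = 74.
The remaining cell in column 3 is (2,3) = 340 − 277 = 63.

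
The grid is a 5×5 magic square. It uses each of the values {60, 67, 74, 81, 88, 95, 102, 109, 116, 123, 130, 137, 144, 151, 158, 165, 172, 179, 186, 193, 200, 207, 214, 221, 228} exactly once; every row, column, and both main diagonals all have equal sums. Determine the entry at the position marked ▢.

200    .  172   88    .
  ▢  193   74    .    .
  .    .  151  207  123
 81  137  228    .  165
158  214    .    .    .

The 25 entries sum to 3600, so each line sums to 3600/5 = 720.
Using row 4: 81 + 137 + 228 + 165 + ? → (4,4) = 720 − 611 = 109.
From column 3, 720 − (172 + 74 + 151 + 228) gives (5,3) = 95.
Main diagonal must total 720; the given cells sum to 653, so (5,5) = 67.
Row 5 needs 720; the known cells sum to 534, so (5,4) = 186.
Using column 4: 88 + 207 + 109 + 186 + ? → (2,4) = 720 − 590 = 130.
From anti-diagonal, 720 − (130 + 151 + 137 + 158) gives (1,5) = 144.
From row 1, 720 − (200 + 172 + 88 + 144) gives (1,2) = 116.
The remaining cell in column 2 is (3,2) = 720 − 660 = 60.
From column 5, 720 − (144 + 123 + 165 + 67) gives (2,5) = 221.
Row 2 must total 720; the given cells sum to 618, so (2,1) = 102.

102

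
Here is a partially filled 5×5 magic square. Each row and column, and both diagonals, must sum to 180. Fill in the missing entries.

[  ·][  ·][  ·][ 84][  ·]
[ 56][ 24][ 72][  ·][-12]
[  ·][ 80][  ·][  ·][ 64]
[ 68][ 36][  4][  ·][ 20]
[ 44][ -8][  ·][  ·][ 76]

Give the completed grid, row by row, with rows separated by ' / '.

0 48 16 84 32 / 56 24 72 40 -12 / 12 80 28 -4 64 / 68 36 4 52 20 / 44 -8 60 8 76

Row 2 must total 180; the given cells sum to 140, so (2,4) = 40.
The remaining cell in row 4 is (4,4) = 180 − 128 = 52.
Using column 2: 24 + 80 + 36 + (-8) + ? → (1,2) = 180 − 132 = 48.
Using column 5: -12 + 64 + 20 + 76 + ? → (1,5) = 180 − 148 = 32.
Anti-diagonal needs 180; the known cells sum to 152, so (3,3) = 28.
Main diagonal must total 180; the given cells sum to 180, so (1,1) = 0.
Row 1 needs 180; the known cells sum to 164, so (1,3) = 16.
Using column 1: 0 + 56 + 68 + 44 + ? → (3,1) = 180 − 168 = 12.
From column 3, 180 − (16 + 72 + 28 + 4) gives (5,3) = 60.
Row 3 needs 180; the known cells sum to 184, so (3,4) = -4.
From row 5, 180 − (44 + (-8) + 60 + 76) gives (5,4) = 8.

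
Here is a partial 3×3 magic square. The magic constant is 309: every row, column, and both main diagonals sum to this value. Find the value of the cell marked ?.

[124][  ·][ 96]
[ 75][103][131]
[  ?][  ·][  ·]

The remaining cell in row 1 is (1,2) = 309 − 220 = 89.
The remaining cell in column 1 is (3,1) = 309 − 199 = 110.

110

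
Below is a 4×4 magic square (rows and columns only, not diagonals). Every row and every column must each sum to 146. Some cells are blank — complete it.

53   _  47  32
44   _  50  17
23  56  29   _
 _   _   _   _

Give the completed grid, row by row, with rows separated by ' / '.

The remaining cell in row 1 is (1,2) = 146 − 132 = 14.
From row 2, 146 − (44 + 50 + 17) gives (2,2) = 35.
Row 3 must total 146; the given cells sum to 108, so (3,4) = 38.
Column 1: 53 + 44 + 23 + ? = 146, so (4,1) = 26.
Column 2 needs 146; the known cells sum to 105, so (4,2) = 41.
Column 3 needs 146; the known cells sum to 126, so (4,3) = 20.
The remaining cell in column 4 is (4,4) = 146 − 87 = 59.

53 14 47 32 / 44 35 50 17 / 23 56 29 38 / 26 41 20 59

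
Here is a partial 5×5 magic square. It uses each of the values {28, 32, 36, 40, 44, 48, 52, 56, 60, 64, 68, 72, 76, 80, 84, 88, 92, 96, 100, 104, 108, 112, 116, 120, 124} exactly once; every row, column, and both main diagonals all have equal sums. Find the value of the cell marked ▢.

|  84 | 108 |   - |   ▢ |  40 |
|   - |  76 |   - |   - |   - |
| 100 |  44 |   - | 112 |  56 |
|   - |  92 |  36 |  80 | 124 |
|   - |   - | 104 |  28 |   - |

96

The 25 entries sum to 1900, so each line sums to 1900/5 = 380.
Row 3 needs 380; the known cells sum to 312, so (3,3) = 68.
From row 4, 380 − (92 + 36 + 80 + 124) gives (4,1) = 48.
Using column 2: 108 + 76 + 44 + 92 + ? → (5,2) = 380 − 320 = 60.
Using main diagonal: 84 + 76 + 68 + 80 + ? → (5,5) = 380 − 308 = 72.
Row 5: 60 + 104 + 28 + 72 + ? = 380, so (5,1) = 116.
Column 1 needs 380; the known cells sum to 348, so (2,1) = 32.
The remaining cell in column 5 is (2,5) = 380 − 292 = 88.
From anti-diagonal, 380 − (40 + 68 + 92 + 116) gives (2,4) = 64.
Row 2 must total 380; the given cells sum to 260, so (2,3) = 120.
Column 3 needs 380; the known cells sum to 328, so (1,3) = 52.
Column 4 needs 380; the known cells sum to 284, so (1,4) = 96.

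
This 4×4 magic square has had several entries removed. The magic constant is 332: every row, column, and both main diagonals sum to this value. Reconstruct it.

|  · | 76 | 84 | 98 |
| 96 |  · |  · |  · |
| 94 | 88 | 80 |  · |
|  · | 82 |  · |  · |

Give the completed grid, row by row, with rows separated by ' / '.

Row 1: 76 + 84 + 98 + ? = 332, so (1,1) = 74.
Row 3 must total 332; the given cells sum to 262, so (3,4) = 70.
Column 1: 74 + 96 + 94 + ? = 332, so (4,1) = 68.
The remaining cell in column 2 is (2,2) = 332 − 246 = 86.
From main diagonal, 332 − (74 + 86 + 80) gives (4,4) = 92.
Anti-diagonal: 98 + 88 + 68 + ? = 332, so (2,3) = 78.
Using row 2: 96 + 86 + 78 + ? → (2,4) = 332 − 260 = 72.
From row 4, 332 − (68 + 82 + 92) gives (4,3) = 90.

74 76 84 98 / 96 86 78 72 / 94 88 80 70 / 68 82 90 92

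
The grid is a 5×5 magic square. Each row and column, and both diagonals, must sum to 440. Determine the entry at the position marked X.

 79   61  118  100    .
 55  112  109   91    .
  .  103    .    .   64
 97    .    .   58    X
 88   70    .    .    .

The remaining cell in row 1 is (1,5) = 440 − 358 = 82.
Row 2 needs 440; the known cells sum to 367, so (2,5) = 73.
The remaining cell in column 1 is (3,1) = 440 − 319 = 121.
Column 2 needs 440; the known cells sum to 346, so (4,2) = 94.
Using anti-diagonal: 82 + 91 + 94 + 88 + ? → (3,3) = 440 − 355 = 85.
From row 3, 440 − (121 + 103 + 85 + 64) gives (3,4) = 67.
Column 4 must total 440; the given cells sum to 316, so (5,4) = 124.
From main diagonal, 440 − (79 + 112 + 85 + 58) gives (5,5) = 106.
Row 5: 88 + 70 + 124 + 106 + ? = 440, so (5,3) = 52.
From column 3, 440 − (118 + 109 + 85 + 52) gives (4,3) = 76.
Column 5: 82 + 73 + 64 + 106 + ? = 440, so (4,5) = 115.

115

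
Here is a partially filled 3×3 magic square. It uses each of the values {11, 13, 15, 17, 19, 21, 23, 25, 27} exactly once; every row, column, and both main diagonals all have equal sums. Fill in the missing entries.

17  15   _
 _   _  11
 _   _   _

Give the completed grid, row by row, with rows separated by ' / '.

17 15 25 / 27 19 11 / 13 23 21

The 9 entries sum to 171, so each line sums to 171/3 = 57.
The remaining cell in row 1 is (1,3) = 57 − 32 = 25.
From column 3, 57 − (25 + 11) gives (3,3) = 21.
Main diagonal must total 57; the given cells sum to 38, so (2,2) = 19.
Anti-diagonal needs 57; the known cells sum to 44, so (3,1) = 13.
Row 2 must total 57; the given cells sum to 30, so (2,1) = 27.
Row 3: 13 + 21 + ? = 57, so (3,2) = 23.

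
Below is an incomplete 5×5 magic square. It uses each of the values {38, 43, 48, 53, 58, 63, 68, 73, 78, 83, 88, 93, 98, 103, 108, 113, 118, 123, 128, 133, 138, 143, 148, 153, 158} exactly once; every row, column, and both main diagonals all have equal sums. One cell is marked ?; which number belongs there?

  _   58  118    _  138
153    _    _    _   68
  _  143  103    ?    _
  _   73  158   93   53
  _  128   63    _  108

The 25 entries sum to 2450, so each line sums to 2450/5 = 490.
Row 4 needs 490; the known cells sum to 377, so (4,1) = 113.
From column 2, 490 − (58 + 143 + 73 + 128) gives (2,2) = 88.
Column 3 needs 490; the known cells sum to 442, so (2,3) = 48.
From column 5, 490 − (138 + 68 + 53 + 108) gives (3,5) = 123.
Main diagonal needs 490; the known cells sum to 392, so (1,1) = 98.
Row 1: 98 + 58 + 118 + 138 + ? = 490, so (1,4) = 78.
Row 2: 153 + 88 + 48 + 68 + ? = 490, so (2,4) = 133.
Anti-diagonal must total 490; the given cells sum to 447, so (5,1) = 43.
Row 5 must total 490; the given cells sum to 342, so (5,4) = 148.
Using column 1: 98 + 153 + 113 + 43 + ? → (3,1) = 490 − 407 = 83.
Column 4 must total 490; the given cells sum to 452, so (3,4) = 38.

38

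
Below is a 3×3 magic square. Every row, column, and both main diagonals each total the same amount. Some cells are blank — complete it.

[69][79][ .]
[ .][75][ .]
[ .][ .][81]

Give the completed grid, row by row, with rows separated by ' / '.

Main diagonal is already complete: 69 + 75 + 81 = 225, so that is the magic constant.
From row 1, 225 − (69 + 79) gives (1,3) = 77.
Column 2 needs 225; the known cells sum to 154, so (3,2) = 71.
Using column 3: 77 + 81 + ? → (2,3) = 225 − 158 = 67.
Anti-diagonal must total 225; the given cells sum to 152, so (3,1) = 73.
Row 2 must total 225; the given cells sum to 142, so (2,1) = 83.

69 79 77 / 83 75 67 / 73 71 81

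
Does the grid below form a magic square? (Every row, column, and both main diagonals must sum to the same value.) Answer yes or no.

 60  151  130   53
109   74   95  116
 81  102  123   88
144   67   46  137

Row 1: 60 + 151 + 130 + 53 = 394.
Row 2: 109 + 74 + 95 + 116 = 394.
Row 3: 81 + 102 + 123 + 88 = 394.
Row 4: 144 + 67 + 46 + 137 = 394.
Column 1: 60 + 109 + 81 + 144 = 394.
Column 2: 151 + 74 + 102 + 67 = 394.
Column 3: 130 + 95 + 123 + 46 = 394.
Column 4: 53 + 116 + 88 + 137 = 394.
Main diagonal: 60 + 74 + 123 + 137 = 394.
Anti-diagonal: 53 + 95 + 102 + 144 = 394.
All lines sum to 394.

Yes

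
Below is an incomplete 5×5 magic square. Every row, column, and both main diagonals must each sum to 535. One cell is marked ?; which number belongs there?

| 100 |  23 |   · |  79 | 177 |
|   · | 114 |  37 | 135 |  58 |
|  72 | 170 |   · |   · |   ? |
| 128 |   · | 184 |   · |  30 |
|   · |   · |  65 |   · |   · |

149

The remaining cell in row 1 is (1,3) = 535 − 379 = 156.
Row 2 needs 535; the known cells sum to 344, so (2,1) = 191.
The remaining cell in column 1 is (5,1) = 535 − 491 = 44.
From column 3, 535 − (156 + 37 + 184 + 65) gives (3,3) = 93.
Anti-diagonal needs 535; the known cells sum to 449, so (4,2) = 86.
The remaining cell in row 4 is (4,4) = 535 − 428 = 107.
From column 2, 535 − (23 + 114 + 170 + 86) gives (5,2) = 142.
Main diagonal: 100 + 114 + 93 + 107 + ? = 535, so (5,5) = 121.
The remaining cell in row 5 is (5,4) = 535 − 372 = 163.
Column 4 needs 535; the known cells sum to 484, so (3,4) = 51.
From column 5, 535 − (177 + 58 + 30 + 121) gives (3,5) = 149.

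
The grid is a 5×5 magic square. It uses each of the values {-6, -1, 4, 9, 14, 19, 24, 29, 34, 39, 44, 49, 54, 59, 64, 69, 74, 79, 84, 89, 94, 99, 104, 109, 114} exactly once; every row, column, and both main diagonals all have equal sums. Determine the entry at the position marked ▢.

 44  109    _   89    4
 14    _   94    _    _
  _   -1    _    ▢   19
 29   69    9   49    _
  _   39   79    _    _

104

The 25 entries sum to 1350, so each line sums to 1350/5 = 270.
From row 1, 270 − (44 + 109 + 89 + 4) gives (1,3) = 24.
The remaining cell in row 4 is (4,5) = 270 − 156 = 114.
The remaining cell in column 2 is (2,2) = 270 − 216 = 54.
From column 3, 270 − (24 + 94 + 9 + 79) gives (3,3) = 64.
Main diagonal needs 270; the known cells sum to 211, so (5,5) = 59.
Column 5 needs 270; the known cells sum to 196, so (2,5) = 74.
From row 2, 270 − (14 + 54 + 94 + 74) gives (2,4) = 34.
From anti-diagonal, 270 − (4 + 34 + 64 + 69) gives (5,1) = 99.
The remaining cell in row 5 is (5,4) = 270 − 276 = -6.
Column 1 needs 270; the known cells sum to 186, so (3,1) = 84.
Column 4: 89 + 34 + 49 + (-6) + ? = 270, so (3,4) = 104.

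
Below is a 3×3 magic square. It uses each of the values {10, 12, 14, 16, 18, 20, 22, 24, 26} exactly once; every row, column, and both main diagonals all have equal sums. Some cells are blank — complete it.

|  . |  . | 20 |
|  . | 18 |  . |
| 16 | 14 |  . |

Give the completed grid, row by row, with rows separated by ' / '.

12 22 20 / 26 18 10 / 16 14 24

The 9 entries sum to 162, so each line sums to 162/3 = 54.
Row 3 needs 54; the known cells sum to 30, so (3,3) = 24.
The remaining cell in column 2 is (1,2) = 54 − 32 = 22.
The remaining cell in column 3 is (2,3) = 54 − 44 = 10.
From main diagonal, 54 − (18 + 24) gives (1,1) = 12.
Row 2 needs 54; the known cells sum to 28, so (2,1) = 26.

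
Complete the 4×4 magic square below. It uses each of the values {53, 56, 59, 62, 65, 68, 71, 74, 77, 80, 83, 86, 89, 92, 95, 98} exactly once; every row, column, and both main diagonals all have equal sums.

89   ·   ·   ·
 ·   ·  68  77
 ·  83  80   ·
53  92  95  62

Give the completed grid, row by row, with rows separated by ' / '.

89 56 59 98 / 86 71 68 77 / 74 83 80 65 / 53 92 95 62

The 16 entries sum to 1208, so each line sums to 1208/4 = 302.
Column 3 must total 302; the given cells sum to 243, so (1,3) = 59.
From main diagonal, 302 − (89 + 80 + 62) gives (2,2) = 71.
From anti-diagonal, 302 − (68 + 83 + 53) gives (1,4) = 98.
From row 1, 302 − (89 + 59 + 98) gives (1,2) = 56.
The remaining cell in row 2 is (2,1) = 302 − 216 = 86.
Column 1: 89 + 86 + 53 + ? = 302, so (3,1) = 74.
From column 4, 302 − (98 + 77 + 62) gives (3,4) = 65.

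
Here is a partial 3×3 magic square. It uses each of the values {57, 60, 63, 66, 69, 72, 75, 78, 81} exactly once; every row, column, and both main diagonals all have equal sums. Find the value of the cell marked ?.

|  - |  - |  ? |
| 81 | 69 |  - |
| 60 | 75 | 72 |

The 9 entries sum to 621, so each line sums to 621/3 = 207.
The remaining cell in row 2 is (2,3) = 207 − 150 = 57.
Using column 1: 81 + 60 + ? → (1,1) = 207 − 141 = 66.
Using column 2: 69 + 75 + ? → (1,2) = 207 − 144 = 63.
Column 3 must total 207; the given cells sum to 129, so (1,3) = 78.

78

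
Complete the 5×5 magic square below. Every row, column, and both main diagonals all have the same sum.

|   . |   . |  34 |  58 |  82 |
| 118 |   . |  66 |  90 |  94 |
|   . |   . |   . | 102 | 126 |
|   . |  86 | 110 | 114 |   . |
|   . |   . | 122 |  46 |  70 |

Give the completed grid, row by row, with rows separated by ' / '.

Column 4 is already complete: 58 + 90 + 102 + 114 + 46 = 410, so that is the magic constant.
Using row 2: 118 + 66 + 90 + 94 + ? → (2,2) = 410 − 368 = 42.
Column 3 needs 410; the known cells sum to 332, so (3,3) = 78.
Column 5: 82 + 94 + 126 + 70 + ? = 410, so (4,5) = 38.
Main diagonal must total 410; the given cells sum to 304, so (1,1) = 106.
Anti-diagonal must total 410; the given cells sum to 336, so (5,1) = 74.
From row 1, 410 − (106 + 34 + 58 + 82) gives (1,2) = 130.
From row 4, 410 − (86 + 110 + 114 + 38) gives (4,1) = 62.
Row 5 must total 410; the given cells sum to 312, so (5,2) = 98.
The remaining cell in column 1 is (3,1) = 410 − 360 = 50.
The remaining cell in column 2 is (3,2) = 410 − 356 = 54.

106 130 34 58 82 / 118 42 66 90 94 / 50 54 78 102 126 / 62 86 110 114 38 / 74 98 122 46 70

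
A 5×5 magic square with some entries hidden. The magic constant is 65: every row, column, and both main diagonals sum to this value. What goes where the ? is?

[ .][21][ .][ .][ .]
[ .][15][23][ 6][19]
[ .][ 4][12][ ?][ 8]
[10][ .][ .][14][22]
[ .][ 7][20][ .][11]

From row 2, 65 − (15 + 23 + 6 + 19) gives (2,1) = 2.
The remaining cell in column 2 is (4,2) = 65 − 47 = 18.
From column 5, 65 − (19 + 8 + 22 + 11) gives (1,5) = 5.
Main diagonal must total 65; the given cells sum to 52, so (1,1) = 13.
Anti-diagonal must total 65; the given cells sum to 41, so (5,1) = 24.
Row 4: 10 + 18 + 14 + 22 + ? = 65, so (4,3) = 1.
Using row 5: 24 + 7 + 20 + 11 + ? → (5,4) = 65 − 62 = 3.
From column 1, 65 − (13 + 2 + 10 + 24) gives (3,1) = 16.
Column 3 must total 65; the given cells sum to 56, so (1,3) = 9.
Using row 1: 13 + 21 + 9 + 5 + ? → (1,4) = 65 − 48 = 17.
Row 3 needs 65; the known cells sum to 40, so (3,4) = 25.

25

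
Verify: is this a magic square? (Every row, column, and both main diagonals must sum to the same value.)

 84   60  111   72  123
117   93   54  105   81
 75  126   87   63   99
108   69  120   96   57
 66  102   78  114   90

Row 1: 84 + 60 + 111 + 72 + 123 = 450.
Row 2: 117 + 93 + 54 + 105 + 81 = 450.
Row 3: 75 + 126 + 87 + 63 + 99 = 450.
Row 4: 108 + 69 + 120 + 96 + 57 = 450.
Row 5: 66 + 102 + 78 + 114 + 90 = 450.
Column 1: 84 + 117 + 75 + 108 + 66 = 450.
Column 2: 60 + 93 + 126 + 69 + 102 = 450.
Column 3: 111 + 54 + 87 + 120 + 78 = 450.
Column 4: 72 + 105 + 63 + 96 + 114 = 450.
Column 5: 123 + 81 + 99 + 57 + 90 = 450.
Main diagonal: 84 + 93 + 87 + 96 + 90 = 450.
Anti-diagonal: 123 + 105 + 87 + 69 + 66 = 450.
All lines sum to 450.

Yes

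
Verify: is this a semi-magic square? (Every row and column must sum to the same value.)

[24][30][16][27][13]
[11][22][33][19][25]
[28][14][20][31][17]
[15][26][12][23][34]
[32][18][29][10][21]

Row 1: 24 + 30 + 16 + 27 + 13 = 110.
Row 2: 11 + 22 + 33 + 19 + 25 = 110.
Row 3: 28 + 14 + 20 + 31 + 17 = 110.
Row 4: 15 + 26 + 12 + 23 + 34 = 110.
Row 5: 32 + 18 + 29 + 10 + 21 = 110.
Column 1: 24 + 11 + 28 + 15 + 32 = 110.
Column 2: 30 + 22 + 14 + 26 + 18 = 110.
Column 3: 16 + 33 + 20 + 12 + 29 = 110.
Column 4: 27 + 19 + 31 + 23 + 10 = 110.
Column 5: 13 + 25 + 17 + 34 + 21 = 110.
All lines sum to 110.

Yes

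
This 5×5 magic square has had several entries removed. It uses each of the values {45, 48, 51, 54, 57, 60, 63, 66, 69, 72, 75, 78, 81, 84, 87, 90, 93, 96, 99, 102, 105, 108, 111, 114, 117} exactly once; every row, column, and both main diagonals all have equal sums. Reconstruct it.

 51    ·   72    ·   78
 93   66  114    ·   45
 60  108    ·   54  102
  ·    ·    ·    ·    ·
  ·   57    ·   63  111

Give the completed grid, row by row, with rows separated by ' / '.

51 99 72 105 78 / 93 66 114 87 45 / 60 108 81 54 102 / 117 75 48 96 69 / 84 57 90 63 111

The 25 entries sum to 2025, so each line sums to 2025/5 = 405.
Using row 2: 93 + 66 + 114 + 45 + ? → (2,4) = 405 − 318 = 87.
Row 3: 60 + 108 + 54 + 102 + ? = 405, so (3,3) = 81.
Using column 5: 78 + 45 + 102 + 111 + ? → (4,5) = 405 − 336 = 69.
Main diagonal needs 405; the known cells sum to 309, so (4,4) = 96.
Using column 4: 87 + 54 + 96 + 63 + ? → (1,4) = 405 − 300 = 105.
Row 1 must total 405; the given cells sum to 306, so (1,2) = 99.
Using column 2: 99 + 66 + 108 + 57 + ? → (4,2) = 405 − 330 = 75.
Anti-diagonal needs 405; the known cells sum to 321, so (5,1) = 84.
Row 5: 84 + 57 + 63 + 111 + ? = 405, so (5,3) = 90.
From column 1, 405 − (51 + 93 + 60 + 84) gives (4,1) = 117.
Column 3: 72 + 114 + 81 + 90 + ? = 405, so (4,3) = 48.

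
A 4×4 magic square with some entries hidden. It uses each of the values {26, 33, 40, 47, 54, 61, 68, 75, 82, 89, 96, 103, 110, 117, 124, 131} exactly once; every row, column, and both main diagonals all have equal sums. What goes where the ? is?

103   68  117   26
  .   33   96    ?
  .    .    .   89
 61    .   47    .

The 16 entries sum to 1256, so each line sums to 1256/4 = 314.
From column 3, 314 − (117 + 96 + 47) gives (3,3) = 54.
Main diagonal must total 314; the given cells sum to 190, so (4,4) = 124.
From anti-diagonal, 314 − (26 + 96 + 61) gives (3,2) = 131.
Row 3 needs 314; the known cells sum to 274, so (3,1) = 40.
Using row 4: 61 + 47 + 124 + ? → (4,2) = 314 − 232 = 82.
From column 1, 314 − (103 + 40 + 61) gives (2,1) = 110.
Using column 4: 26 + 89 + 124 + ? → (2,4) = 314 − 239 = 75.

75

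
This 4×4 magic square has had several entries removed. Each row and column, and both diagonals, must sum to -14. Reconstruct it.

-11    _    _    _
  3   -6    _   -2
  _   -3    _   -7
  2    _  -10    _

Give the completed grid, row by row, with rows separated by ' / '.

-11 0 1 -4 / 3 -6 -9 -2 / -8 -3 4 -7 / 2 -5 -10 -1

The remaining cell in row 2 is (2,3) = -14 − (-5) = -9.
Column 1 needs -14; the known cells sum to -6, so (3,1) = -8.
Using anti-diagonal: -9 + (-3) + 2 + ? → (1,4) = -14 − (-10) = -4.
Row 3 must total -14; the given cells sum to -18, so (3,3) = 4.
From column 3, -14 − (-9 + 4 + (-10)) gives (1,3) = 1.
Column 4 needs -14; the known cells sum to -13, so (4,4) = -1.
Row 1 must total -14; the given cells sum to -14, so (1,2) = 0.
The remaining cell in row 4 is (4,2) = -14 − (-9) = -5.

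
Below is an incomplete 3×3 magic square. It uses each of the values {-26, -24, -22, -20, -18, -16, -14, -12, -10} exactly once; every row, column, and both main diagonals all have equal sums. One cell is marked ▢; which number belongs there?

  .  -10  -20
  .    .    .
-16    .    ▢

The 9 entries sum to -162, so each line sums to -162/3 = -54.
Row 1: -10 + (-20) + ? = -54, so (1,1) = -24.
Column 1 must total -54; the given cells sum to -40, so (2,1) = -14.
Anti-diagonal must total -54; the given cells sum to -36, so (2,2) = -18.
From row 2, -54 − (-14 + (-18)) gives (2,3) = -22.
Using column 2: -10 + (-18) + ? → (3,2) = -54 − (-28) = -26.
Using column 3: -20 + (-22) + ? → (3,3) = -54 − (-42) = -12.

-12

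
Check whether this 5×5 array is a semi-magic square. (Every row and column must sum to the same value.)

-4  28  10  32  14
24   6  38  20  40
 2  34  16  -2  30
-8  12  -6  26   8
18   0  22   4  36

No — row 5 sums to 80 but row 4 sums to 32.

Row 1: -4 + 28 + 10 + 32 + 14 = 80.
Row 2: 24 + 6 + 38 + 20 + 40 = 128.
Row 3: 2 + 34 + 16 + (-2) + 30 = 80.
Row 4: -8 + 12 + (-6) + 26 + 8 = 32.
Row 5: 18 + 0 + 22 + 4 + 36 = 80.
Column 1: -4 + 24 + 2 + (-8) + 18 = 32.
Column 2: 28 + 6 + 34 + 12 + 0 = 80.
Column 3: 10 + 38 + 16 + (-6) + 22 = 80.
Column 4: 32 + 20 + (-2) + 26 + 4 = 80.
Column 5: 14 + 40 + 30 + 8 + 36 = 128.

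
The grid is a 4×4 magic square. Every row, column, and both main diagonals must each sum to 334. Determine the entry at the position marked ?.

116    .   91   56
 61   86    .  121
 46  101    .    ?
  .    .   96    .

Using row 1: 116 + 91 + 56 + ? → (1,2) = 334 − 263 = 71.
The remaining cell in row 2 is (2,3) = 334 − 268 = 66.
The remaining cell in column 1 is (4,1) = 334 − 223 = 111.
From column 2, 334 − (71 + 86 + 101) gives (4,2) = 76.
Column 3: 91 + 66 + 96 + ? = 334, so (3,3) = 81.
The remaining cell in main diagonal is (4,4) = 334 − 283 = 51.
The remaining cell in row 3 is (3,4) = 334 − 228 = 106.

106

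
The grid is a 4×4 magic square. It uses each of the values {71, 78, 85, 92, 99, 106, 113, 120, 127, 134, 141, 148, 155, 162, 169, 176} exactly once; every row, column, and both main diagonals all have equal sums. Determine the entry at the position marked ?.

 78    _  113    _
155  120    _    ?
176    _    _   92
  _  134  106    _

71

The 16 entries sum to 1976, so each line sums to 1976/4 = 494.
The remaining cell in column 1 is (4,1) = 494 − 409 = 85.
Row 4: 85 + 134 + 106 + ? = 494, so (4,4) = 169.
From main diagonal, 494 − (78 + 120 + 169) gives (3,3) = 127.
Row 3 must total 494; the given cells sum to 395, so (3,2) = 99.
Column 2: 120 + 99 + 134 + ? = 494, so (1,2) = 141.
From column 3, 494 − (113 + 127 + 106) gives (2,3) = 148.
From anti-diagonal, 494 − (148 + 99 + 85) gives (1,4) = 162.
From row 2, 494 − (155 + 120 + 148) gives (2,4) = 71.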